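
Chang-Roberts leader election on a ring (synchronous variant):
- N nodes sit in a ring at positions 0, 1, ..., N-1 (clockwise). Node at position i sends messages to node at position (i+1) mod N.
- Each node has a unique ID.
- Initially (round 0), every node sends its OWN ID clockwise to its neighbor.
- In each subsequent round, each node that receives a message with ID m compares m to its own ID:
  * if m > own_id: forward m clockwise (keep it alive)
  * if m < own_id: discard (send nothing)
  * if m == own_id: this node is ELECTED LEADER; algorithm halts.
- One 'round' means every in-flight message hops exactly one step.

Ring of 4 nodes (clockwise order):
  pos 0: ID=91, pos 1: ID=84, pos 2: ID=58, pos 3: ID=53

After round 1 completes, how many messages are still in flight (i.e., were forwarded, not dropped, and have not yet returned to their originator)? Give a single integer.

Answer: 3

Derivation:
Round 1: pos1(id84) recv 91: fwd; pos2(id58) recv 84: fwd; pos3(id53) recv 58: fwd; pos0(id91) recv 53: drop
After round 1: 3 messages still in flight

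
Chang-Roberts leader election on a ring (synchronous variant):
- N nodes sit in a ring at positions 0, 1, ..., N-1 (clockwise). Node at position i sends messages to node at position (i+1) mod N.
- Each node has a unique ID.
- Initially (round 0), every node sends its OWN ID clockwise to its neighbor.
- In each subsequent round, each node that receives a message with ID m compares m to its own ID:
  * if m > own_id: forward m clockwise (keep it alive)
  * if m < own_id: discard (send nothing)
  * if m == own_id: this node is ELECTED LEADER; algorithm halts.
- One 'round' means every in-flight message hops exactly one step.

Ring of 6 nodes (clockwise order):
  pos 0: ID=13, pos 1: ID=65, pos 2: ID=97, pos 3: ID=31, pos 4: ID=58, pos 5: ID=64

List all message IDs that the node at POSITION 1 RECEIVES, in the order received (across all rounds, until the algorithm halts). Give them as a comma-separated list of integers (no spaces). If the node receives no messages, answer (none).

Answer: 13,64,97

Derivation:
Round 1: pos1(id65) recv 13: drop; pos2(id97) recv 65: drop; pos3(id31) recv 97: fwd; pos4(id58) recv 31: drop; pos5(id64) recv 58: drop; pos0(id13) recv 64: fwd
Round 2: pos4(id58) recv 97: fwd; pos1(id65) recv 64: drop
Round 3: pos5(id64) recv 97: fwd
Round 4: pos0(id13) recv 97: fwd
Round 5: pos1(id65) recv 97: fwd
Round 6: pos2(id97) recv 97: ELECTED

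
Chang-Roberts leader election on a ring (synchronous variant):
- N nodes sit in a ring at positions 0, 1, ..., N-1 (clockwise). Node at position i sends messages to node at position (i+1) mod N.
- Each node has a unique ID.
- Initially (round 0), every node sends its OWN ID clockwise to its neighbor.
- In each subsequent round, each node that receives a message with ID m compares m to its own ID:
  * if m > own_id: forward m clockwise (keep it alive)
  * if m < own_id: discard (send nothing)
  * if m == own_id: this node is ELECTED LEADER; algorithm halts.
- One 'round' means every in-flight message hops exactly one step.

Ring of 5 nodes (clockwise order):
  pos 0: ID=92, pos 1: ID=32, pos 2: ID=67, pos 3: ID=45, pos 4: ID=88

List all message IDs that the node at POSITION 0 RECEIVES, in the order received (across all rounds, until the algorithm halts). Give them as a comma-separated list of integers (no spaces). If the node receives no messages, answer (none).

Round 1: pos1(id32) recv 92: fwd; pos2(id67) recv 32: drop; pos3(id45) recv 67: fwd; pos4(id88) recv 45: drop; pos0(id92) recv 88: drop
Round 2: pos2(id67) recv 92: fwd; pos4(id88) recv 67: drop
Round 3: pos3(id45) recv 92: fwd
Round 4: pos4(id88) recv 92: fwd
Round 5: pos0(id92) recv 92: ELECTED

Answer: 88,92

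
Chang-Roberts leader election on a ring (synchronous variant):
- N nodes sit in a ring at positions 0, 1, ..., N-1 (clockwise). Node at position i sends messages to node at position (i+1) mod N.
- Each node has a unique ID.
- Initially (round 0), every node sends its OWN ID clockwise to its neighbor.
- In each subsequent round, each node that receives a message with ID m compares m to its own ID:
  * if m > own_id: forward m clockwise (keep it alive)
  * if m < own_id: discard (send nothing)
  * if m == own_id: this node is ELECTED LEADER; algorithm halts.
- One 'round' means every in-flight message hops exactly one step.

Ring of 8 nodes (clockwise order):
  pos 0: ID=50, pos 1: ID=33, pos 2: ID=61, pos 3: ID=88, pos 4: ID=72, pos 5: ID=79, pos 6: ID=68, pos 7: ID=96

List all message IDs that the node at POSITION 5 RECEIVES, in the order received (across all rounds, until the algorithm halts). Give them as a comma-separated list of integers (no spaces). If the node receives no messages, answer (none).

Round 1: pos1(id33) recv 50: fwd; pos2(id61) recv 33: drop; pos3(id88) recv 61: drop; pos4(id72) recv 88: fwd; pos5(id79) recv 72: drop; pos6(id68) recv 79: fwd; pos7(id96) recv 68: drop; pos0(id50) recv 96: fwd
Round 2: pos2(id61) recv 50: drop; pos5(id79) recv 88: fwd; pos7(id96) recv 79: drop; pos1(id33) recv 96: fwd
Round 3: pos6(id68) recv 88: fwd; pos2(id61) recv 96: fwd
Round 4: pos7(id96) recv 88: drop; pos3(id88) recv 96: fwd
Round 5: pos4(id72) recv 96: fwd
Round 6: pos5(id79) recv 96: fwd
Round 7: pos6(id68) recv 96: fwd
Round 8: pos7(id96) recv 96: ELECTED

Answer: 72,88,96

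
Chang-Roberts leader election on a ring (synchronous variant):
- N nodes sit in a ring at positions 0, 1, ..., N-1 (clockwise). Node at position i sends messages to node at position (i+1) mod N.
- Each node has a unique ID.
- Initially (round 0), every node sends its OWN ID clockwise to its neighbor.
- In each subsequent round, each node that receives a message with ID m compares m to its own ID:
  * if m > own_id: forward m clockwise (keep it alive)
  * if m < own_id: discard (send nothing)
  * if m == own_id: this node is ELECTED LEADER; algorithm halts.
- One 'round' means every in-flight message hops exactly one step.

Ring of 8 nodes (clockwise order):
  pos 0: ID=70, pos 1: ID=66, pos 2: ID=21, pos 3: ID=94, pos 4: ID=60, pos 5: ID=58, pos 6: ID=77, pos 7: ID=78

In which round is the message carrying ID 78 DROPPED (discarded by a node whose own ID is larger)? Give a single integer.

Answer: 4

Derivation:
Round 1: pos1(id66) recv 70: fwd; pos2(id21) recv 66: fwd; pos3(id94) recv 21: drop; pos4(id60) recv 94: fwd; pos5(id58) recv 60: fwd; pos6(id77) recv 58: drop; pos7(id78) recv 77: drop; pos0(id70) recv 78: fwd
Round 2: pos2(id21) recv 70: fwd; pos3(id94) recv 66: drop; pos5(id58) recv 94: fwd; pos6(id77) recv 60: drop; pos1(id66) recv 78: fwd
Round 3: pos3(id94) recv 70: drop; pos6(id77) recv 94: fwd; pos2(id21) recv 78: fwd
Round 4: pos7(id78) recv 94: fwd; pos3(id94) recv 78: drop
Round 5: pos0(id70) recv 94: fwd
Round 6: pos1(id66) recv 94: fwd
Round 7: pos2(id21) recv 94: fwd
Round 8: pos3(id94) recv 94: ELECTED
Message ID 78 originates at pos 7; dropped at pos 3 in round 4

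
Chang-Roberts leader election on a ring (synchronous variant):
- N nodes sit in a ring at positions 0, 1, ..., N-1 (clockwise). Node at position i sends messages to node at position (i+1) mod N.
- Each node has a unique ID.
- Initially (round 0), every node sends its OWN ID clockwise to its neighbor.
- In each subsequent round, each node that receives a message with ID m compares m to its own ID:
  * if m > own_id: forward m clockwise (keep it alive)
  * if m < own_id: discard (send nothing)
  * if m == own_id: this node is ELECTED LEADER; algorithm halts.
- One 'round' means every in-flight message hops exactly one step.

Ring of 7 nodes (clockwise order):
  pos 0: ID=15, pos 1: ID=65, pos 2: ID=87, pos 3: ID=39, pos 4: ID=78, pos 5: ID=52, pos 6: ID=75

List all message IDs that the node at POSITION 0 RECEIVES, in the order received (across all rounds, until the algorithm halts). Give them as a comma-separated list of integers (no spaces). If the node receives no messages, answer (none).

Answer: 75,78,87

Derivation:
Round 1: pos1(id65) recv 15: drop; pos2(id87) recv 65: drop; pos3(id39) recv 87: fwd; pos4(id78) recv 39: drop; pos5(id52) recv 78: fwd; pos6(id75) recv 52: drop; pos0(id15) recv 75: fwd
Round 2: pos4(id78) recv 87: fwd; pos6(id75) recv 78: fwd; pos1(id65) recv 75: fwd
Round 3: pos5(id52) recv 87: fwd; pos0(id15) recv 78: fwd; pos2(id87) recv 75: drop
Round 4: pos6(id75) recv 87: fwd; pos1(id65) recv 78: fwd
Round 5: pos0(id15) recv 87: fwd; pos2(id87) recv 78: drop
Round 6: pos1(id65) recv 87: fwd
Round 7: pos2(id87) recv 87: ELECTED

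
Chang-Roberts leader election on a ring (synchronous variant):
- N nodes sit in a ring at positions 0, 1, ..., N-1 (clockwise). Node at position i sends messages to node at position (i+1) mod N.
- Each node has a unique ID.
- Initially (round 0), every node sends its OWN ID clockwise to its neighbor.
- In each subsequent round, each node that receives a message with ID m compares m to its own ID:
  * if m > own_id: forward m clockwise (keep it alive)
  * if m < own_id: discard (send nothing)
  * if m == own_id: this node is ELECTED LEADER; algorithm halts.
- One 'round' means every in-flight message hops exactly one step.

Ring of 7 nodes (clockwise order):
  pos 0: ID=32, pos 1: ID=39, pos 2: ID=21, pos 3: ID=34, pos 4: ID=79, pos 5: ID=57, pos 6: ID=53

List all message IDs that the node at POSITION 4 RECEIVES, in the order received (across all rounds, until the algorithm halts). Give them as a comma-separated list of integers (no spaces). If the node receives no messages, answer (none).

Round 1: pos1(id39) recv 32: drop; pos2(id21) recv 39: fwd; pos3(id34) recv 21: drop; pos4(id79) recv 34: drop; pos5(id57) recv 79: fwd; pos6(id53) recv 57: fwd; pos0(id32) recv 53: fwd
Round 2: pos3(id34) recv 39: fwd; pos6(id53) recv 79: fwd; pos0(id32) recv 57: fwd; pos1(id39) recv 53: fwd
Round 3: pos4(id79) recv 39: drop; pos0(id32) recv 79: fwd; pos1(id39) recv 57: fwd; pos2(id21) recv 53: fwd
Round 4: pos1(id39) recv 79: fwd; pos2(id21) recv 57: fwd; pos3(id34) recv 53: fwd
Round 5: pos2(id21) recv 79: fwd; pos3(id34) recv 57: fwd; pos4(id79) recv 53: drop
Round 6: pos3(id34) recv 79: fwd; pos4(id79) recv 57: drop
Round 7: pos4(id79) recv 79: ELECTED

Answer: 34,39,53,57,79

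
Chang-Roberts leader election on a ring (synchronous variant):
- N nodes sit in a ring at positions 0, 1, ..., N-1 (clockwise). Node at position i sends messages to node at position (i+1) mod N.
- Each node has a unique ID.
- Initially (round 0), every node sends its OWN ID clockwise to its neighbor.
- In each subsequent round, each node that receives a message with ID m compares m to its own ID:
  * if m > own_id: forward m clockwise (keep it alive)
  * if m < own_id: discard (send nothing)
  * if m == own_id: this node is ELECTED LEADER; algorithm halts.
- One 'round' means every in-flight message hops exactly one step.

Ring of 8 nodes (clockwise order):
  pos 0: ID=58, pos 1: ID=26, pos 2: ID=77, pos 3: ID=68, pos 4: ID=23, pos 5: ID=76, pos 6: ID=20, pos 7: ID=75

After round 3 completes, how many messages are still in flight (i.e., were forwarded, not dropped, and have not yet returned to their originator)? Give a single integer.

Answer: 2

Derivation:
Round 1: pos1(id26) recv 58: fwd; pos2(id77) recv 26: drop; pos3(id68) recv 77: fwd; pos4(id23) recv 68: fwd; pos5(id76) recv 23: drop; pos6(id20) recv 76: fwd; pos7(id75) recv 20: drop; pos0(id58) recv 75: fwd
Round 2: pos2(id77) recv 58: drop; pos4(id23) recv 77: fwd; pos5(id76) recv 68: drop; pos7(id75) recv 76: fwd; pos1(id26) recv 75: fwd
Round 3: pos5(id76) recv 77: fwd; pos0(id58) recv 76: fwd; pos2(id77) recv 75: drop
After round 3: 2 messages still in flight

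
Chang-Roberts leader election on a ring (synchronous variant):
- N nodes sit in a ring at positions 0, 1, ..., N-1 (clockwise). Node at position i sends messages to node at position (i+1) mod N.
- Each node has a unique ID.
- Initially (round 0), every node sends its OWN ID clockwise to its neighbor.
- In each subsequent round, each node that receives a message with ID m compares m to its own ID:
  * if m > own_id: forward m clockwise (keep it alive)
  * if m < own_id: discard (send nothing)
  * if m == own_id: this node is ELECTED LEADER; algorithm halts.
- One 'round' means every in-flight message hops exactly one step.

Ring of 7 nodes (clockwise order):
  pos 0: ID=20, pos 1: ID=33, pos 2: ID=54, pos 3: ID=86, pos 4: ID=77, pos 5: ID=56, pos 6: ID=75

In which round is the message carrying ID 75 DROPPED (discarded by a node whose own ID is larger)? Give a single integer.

Round 1: pos1(id33) recv 20: drop; pos2(id54) recv 33: drop; pos3(id86) recv 54: drop; pos4(id77) recv 86: fwd; pos5(id56) recv 77: fwd; pos6(id75) recv 56: drop; pos0(id20) recv 75: fwd
Round 2: pos5(id56) recv 86: fwd; pos6(id75) recv 77: fwd; pos1(id33) recv 75: fwd
Round 3: pos6(id75) recv 86: fwd; pos0(id20) recv 77: fwd; pos2(id54) recv 75: fwd
Round 4: pos0(id20) recv 86: fwd; pos1(id33) recv 77: fwd; pos3(id86) recv 75: drop
Round 5: pos1(id33) recv 86: fwd; pos2(id54) recv 77: fwd
Round 6: pos2(id54) recv 86: fwd; pos3(id86) recv 77: drop
Round 7: pos3(id86) recv 86: ELECTED
Message ID 75 originates at pos 6; dropped at pos 3 in round 4

Answer: 4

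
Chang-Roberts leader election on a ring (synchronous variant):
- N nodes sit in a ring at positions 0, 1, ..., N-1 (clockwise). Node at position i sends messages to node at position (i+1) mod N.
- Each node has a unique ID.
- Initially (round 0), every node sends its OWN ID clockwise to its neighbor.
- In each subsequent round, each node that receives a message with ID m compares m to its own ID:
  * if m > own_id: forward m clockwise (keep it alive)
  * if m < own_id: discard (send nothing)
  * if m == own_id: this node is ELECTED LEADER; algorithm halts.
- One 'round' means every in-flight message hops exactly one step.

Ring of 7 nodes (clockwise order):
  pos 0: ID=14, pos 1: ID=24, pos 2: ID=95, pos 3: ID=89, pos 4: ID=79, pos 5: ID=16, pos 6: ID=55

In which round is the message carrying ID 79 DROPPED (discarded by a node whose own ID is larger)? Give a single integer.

Round 1: pos1(id24) recv 14: drop; pos2(id95) recv 24: drop; pos3(id89) recv 95: fwd; pos4(id79) recv 89: fwd; pos5(id16) recv 79: fwd; pos6(id55) recv 16: drop; pos0(id14) recv 55: fwd
Round 2: pos4(id79) recv 95: fwd; pos5(id16) recv 89: fwd; pos6(id55) recv 79: fwd; pos1(id24) recv 55: fwd
Round 3: pos5(id16) recv 95: fwd; pos6(id55) recv 89: fwd; pos0(id14) recv 79: fwd; pos2(id95) recv 55: drop
Round 4: pos6(id55) recv 95: fwd; pos0(id14) recv 89: fwd; pos1(id24) recv 79: fwd
Round 5: pos0(id14) recv 95: fwd; pos1(id24) recv 89: fwd; pos2(id95) recv 79: drop
Round 6: pos1(id24) recv 95: fwd; pos2(id95) recv 89: drop
Round 7: pos2(id95) recv 95: ELECTED
Message ID 79 originates at pos 4; dropped at pos 2 in round 5

Answer: 5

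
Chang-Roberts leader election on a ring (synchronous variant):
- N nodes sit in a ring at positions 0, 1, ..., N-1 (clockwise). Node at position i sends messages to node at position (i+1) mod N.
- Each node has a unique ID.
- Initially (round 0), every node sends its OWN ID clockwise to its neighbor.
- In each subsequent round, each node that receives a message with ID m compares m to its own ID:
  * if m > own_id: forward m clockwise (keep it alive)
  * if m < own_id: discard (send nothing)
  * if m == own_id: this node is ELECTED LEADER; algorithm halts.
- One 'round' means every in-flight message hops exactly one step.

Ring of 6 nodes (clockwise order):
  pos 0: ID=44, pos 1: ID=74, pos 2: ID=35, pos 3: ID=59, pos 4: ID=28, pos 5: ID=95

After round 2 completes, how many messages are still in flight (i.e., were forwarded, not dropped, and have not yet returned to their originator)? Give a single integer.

Answer: 2

Derivation:
Round 1: pos1(id74) recv 44: drop; pos2(id35) recv 74: fwd; pos3(id59) recv 35: drop; pos4(id28) recv 59: fwd; pos5(id95) recv 28: drop; pos0(id44) recv 95: fwd
Round 2: pos3(id59) recv 74: fwd; pos5(id95) recv 59: drop; pos1(id74) recv 95: fwd
After round 2: 2 messages still in flight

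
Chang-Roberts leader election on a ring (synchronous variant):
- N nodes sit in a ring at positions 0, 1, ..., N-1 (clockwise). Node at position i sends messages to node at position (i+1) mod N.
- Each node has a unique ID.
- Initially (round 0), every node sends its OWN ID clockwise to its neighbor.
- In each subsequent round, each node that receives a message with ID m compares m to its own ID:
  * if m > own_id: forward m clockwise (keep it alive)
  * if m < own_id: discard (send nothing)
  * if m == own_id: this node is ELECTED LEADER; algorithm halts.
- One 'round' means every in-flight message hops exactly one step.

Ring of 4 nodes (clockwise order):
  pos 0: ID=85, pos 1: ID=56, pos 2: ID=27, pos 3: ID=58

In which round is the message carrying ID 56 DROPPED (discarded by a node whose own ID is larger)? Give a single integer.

Answer: 2

Derivation:
Round 1: pos1(id56) recv 85: fwd; pos2(id27) recv 56: fwd; pos3(id58) recv 27: drop; pos0(id85) recv 58: drop
Round 2: pos2(id27) recv 85: fwd; pos3(id58) recv 56: drop
Round 3: pos3(id58) recv 85: fwd
Round 4: pos0(id85) recv 85: ELECTED
Message ID 56 originates at pos 1; dropped at pos 3 in round 2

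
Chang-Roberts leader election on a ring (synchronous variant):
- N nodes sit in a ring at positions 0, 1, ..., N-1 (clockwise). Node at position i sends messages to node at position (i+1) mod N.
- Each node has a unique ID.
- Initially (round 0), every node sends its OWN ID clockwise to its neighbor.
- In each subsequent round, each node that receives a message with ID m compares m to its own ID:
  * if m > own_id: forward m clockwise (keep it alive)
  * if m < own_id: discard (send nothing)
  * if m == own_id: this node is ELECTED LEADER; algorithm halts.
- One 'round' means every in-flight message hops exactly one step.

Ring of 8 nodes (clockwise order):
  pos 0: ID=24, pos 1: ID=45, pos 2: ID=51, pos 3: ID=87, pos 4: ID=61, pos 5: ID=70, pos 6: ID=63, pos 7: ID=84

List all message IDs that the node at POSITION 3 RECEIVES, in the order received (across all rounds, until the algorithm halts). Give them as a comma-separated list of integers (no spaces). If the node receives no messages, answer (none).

Round 1: pos1(id45) recv 24: drop; pos2(id51) recv 45: drop; pos3(id87) recv 51: drop; pos4(id61) recv 87: fwd; pos5(id70) recv 61: drop; pos6(id63) recv 70: fwd; pos7(id84) recv 63: drop; pos0(id24) recv 84: fwd
Round 2: pos5(id70) recv 87: fwd; pos7(id84) recv 70: drop; pos1(id45) recv 84: fwd
Round 3: pos6(id63) recv 87: fwd; pos2(id51) recv 84: fwd
Round 4: pos7(id84) recv 87: fwd; pos3(id87) recv 84: drop
Round 5: pos0(id24) recv 87: fwd
Round 6: pos1(id45) recv 87: fwd
Round 7: pos2(id51) recv 87: fwd
Round 8: pos3(id87) recv 87: ELECTED

Answer: 51,84,87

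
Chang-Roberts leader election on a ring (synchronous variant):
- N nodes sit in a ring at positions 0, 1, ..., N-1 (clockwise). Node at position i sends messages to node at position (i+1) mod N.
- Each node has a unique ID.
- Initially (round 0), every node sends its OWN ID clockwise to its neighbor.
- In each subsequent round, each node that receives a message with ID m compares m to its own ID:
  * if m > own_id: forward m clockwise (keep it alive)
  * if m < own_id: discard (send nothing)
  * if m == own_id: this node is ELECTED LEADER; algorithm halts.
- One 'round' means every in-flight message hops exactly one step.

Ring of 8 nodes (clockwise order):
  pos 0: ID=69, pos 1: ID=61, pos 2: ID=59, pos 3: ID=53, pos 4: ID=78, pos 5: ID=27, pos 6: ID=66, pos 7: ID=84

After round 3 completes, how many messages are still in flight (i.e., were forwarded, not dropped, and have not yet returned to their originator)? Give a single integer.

Round 1: pos1(id61) recv 69: fwd; pos2(id59) recv 61: fwd; pos3(id53) recv 59: fwd; pos4(id78) recv 53: drop; pos5(id27) recv 78: fwd; pos6(id66) recv 27: drop; pos7(id84) recv 66: drop; pos0(id69) recv 84: fwd
Round 2: pos2(id59) recv 69: fwd; pos3(id53) recv 61: fwd; pos4(id78) recv 59: drop; pos6(id66) recv 78: fwd; pos1(id61) recv 84: fwd
Round 3: pos3(id53) recv 69: fwd; pos4(id78) recv 61: drop; pos7(id84) recv 78: drop; pos2(id59) recv 84: fwd
After round 3: 2 messages still in flight

Answer: 2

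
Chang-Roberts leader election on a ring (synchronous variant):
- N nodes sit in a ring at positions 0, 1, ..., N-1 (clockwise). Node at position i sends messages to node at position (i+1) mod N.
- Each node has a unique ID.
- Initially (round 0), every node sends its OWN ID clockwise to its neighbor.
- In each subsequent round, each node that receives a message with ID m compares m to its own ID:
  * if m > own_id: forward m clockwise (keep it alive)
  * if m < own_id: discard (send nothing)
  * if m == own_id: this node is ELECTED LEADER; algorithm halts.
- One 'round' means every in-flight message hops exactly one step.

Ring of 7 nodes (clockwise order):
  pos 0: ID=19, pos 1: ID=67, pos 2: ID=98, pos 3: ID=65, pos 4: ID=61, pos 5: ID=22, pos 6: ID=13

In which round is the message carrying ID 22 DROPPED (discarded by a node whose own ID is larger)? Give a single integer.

Answer: 3

Derivation:
Round 1: pos1(id67) recv 19: drop; pos2(id98) recv 67: drop; pos3(id65) recv 98: fwd; pos4(id61) recv 65: fwd; pos5(id22) recv 61: fwd; pos6(id13) recv 22: fwd; pos0(id19) recv 13: drop
Round 2: pos4(id61) recv 98: fwd; pos5(id22) recv 65: fwd; pos6(id13) recv 61: fwd; pos0(id19) recv 22: fwd
Round 3: pos5(id22) recv 98: fwd; pos6(id13) recv 65: fwd; pos0(id19) recv 61: fwd; pos1(id67) recv 22: drop
Round 4: pos6(id13) recv 98: fwd; pos0(id19) recv 65: fwd; pos1(id67) recv 61: drop
Round 5: pos0(id19) recv 98: fwd; pos1(id67) recv 65: drop
Round 6: pos1(id67) recv 98: fwd
Round 7: pos2(id98) recv 98: ELECTED
Message ID 22 originates at pos 5; dropped at pos 1 in round 3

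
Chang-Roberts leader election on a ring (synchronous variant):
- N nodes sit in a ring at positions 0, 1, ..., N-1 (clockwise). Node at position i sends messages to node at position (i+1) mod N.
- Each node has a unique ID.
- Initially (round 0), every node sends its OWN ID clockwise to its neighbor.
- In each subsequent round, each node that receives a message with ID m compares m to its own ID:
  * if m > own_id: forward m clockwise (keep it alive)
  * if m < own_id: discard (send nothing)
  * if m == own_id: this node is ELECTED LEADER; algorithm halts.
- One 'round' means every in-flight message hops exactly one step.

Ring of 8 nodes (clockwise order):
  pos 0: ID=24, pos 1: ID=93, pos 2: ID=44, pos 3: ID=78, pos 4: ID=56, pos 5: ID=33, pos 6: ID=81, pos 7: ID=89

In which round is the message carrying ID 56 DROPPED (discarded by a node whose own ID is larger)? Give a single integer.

Answer: 2

Derivation:
Round 1: pos1(id93) recv 24: drop; pos2(id44) recv 93: fwd; pos3(id78) recv 44: drop; pos4(id56) recv 78: fwd; pos5(id33) recv 56: fwd; pos6(id81) recv 33: drop; pos7(id89) recv 81: drop; pos0(id24) recv 89: fwd
Round 2: pos3(id78) recv 93: fwd; pos5(id33) recv 78: fwd; pos6(id81) recv 56: drop; pos1(id93) recv 89: drop
Round 3: pos4(id56) recv 93: fwd; pos6(id81) recv 78: drop
Round 4: pos5(id33) recv 93: fwd
Round 5: pos6(id81) recv 93: fwd
Round 6: pos7(id89) recv 93: fwd
Round 7: pos0(id24) recv 93: fwd
Round 8: pos1(id93) recv 93: ELECTED
Message ID 56 originates at pos 4; dropped at pos 6 in round 2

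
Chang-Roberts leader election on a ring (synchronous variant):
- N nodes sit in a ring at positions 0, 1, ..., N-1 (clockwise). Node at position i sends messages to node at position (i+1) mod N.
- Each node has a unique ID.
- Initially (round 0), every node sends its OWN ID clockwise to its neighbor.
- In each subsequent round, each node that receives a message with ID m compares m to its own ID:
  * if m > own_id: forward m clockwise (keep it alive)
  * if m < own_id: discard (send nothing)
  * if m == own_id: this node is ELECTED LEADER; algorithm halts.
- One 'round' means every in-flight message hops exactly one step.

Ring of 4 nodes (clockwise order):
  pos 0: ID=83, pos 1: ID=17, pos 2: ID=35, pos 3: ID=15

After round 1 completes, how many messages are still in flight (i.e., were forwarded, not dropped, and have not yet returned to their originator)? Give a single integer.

Answer: 2

Derivation:
Round 1: pos1(id17) recv 83: fwd; pos2(id35) recv 17: drop; pos3(id15) recv 35: fwd; pos0(id83) recv 15: drop
After round 1: 2 messages still in flight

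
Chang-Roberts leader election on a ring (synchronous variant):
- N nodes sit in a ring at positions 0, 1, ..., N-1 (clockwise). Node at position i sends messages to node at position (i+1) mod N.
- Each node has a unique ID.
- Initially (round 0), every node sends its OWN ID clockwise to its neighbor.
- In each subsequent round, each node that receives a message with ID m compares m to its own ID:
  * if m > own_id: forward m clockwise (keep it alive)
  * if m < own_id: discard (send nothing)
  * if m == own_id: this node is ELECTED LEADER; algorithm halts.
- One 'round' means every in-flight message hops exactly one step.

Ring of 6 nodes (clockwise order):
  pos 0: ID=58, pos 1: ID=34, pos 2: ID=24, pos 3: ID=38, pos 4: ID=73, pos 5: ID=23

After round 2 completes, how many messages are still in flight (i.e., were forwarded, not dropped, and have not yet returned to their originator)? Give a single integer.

Answer: 2

Derivation:
Round 1: pos1(id34) recv 58: fwd; pos2(id24) recv 34: fwd; pos3(id38) recv 24: drop; pos4(id73) recv 38: drop; pos5(id23) recv 73: fwd; pos0(id58) recv 23: drop
Round 2: pos2(id24) recv 58: fwd; pos3(id38) recv 34: drop; pos0(id58) recv 73: fwd
After round 2: 2 messages still in flight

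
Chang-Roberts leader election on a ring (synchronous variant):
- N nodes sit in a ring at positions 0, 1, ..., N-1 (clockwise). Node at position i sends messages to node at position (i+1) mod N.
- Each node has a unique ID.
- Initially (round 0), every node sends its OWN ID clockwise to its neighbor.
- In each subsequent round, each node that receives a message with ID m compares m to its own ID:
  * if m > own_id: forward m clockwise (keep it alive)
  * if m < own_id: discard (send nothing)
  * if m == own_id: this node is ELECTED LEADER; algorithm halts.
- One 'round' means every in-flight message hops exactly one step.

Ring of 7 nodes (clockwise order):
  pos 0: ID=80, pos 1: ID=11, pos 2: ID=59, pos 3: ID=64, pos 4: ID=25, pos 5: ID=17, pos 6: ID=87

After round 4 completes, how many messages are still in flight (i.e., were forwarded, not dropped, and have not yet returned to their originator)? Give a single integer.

Round 1: pos1(id11) recv 80: fwd; pos2(id59) recv 11: drop; pos3(id64) recv 59: drop; pos4(id25) recv 64: fwd; pos5(id17) recv 25: fwd; pos6(id87) recv 17: drop; pos0(id80) recv 87: fwd
Round 2: pos2(id59) recv 80: fwd; pos5(id17) recv 64: fwd; pos6(id87) recv 25: drop; pos1(id11) recv 87: fwd
Round 3: pos3(id64) recv 80: fwd; pos6(id87) recv 64: drop; pos2(id59) recv 87: fwd
Round 4: pos4(id25) recv 80: fwd; pos3(id64) recv 87: fwd
After round 4: 2 messages still in flight

Answer: 2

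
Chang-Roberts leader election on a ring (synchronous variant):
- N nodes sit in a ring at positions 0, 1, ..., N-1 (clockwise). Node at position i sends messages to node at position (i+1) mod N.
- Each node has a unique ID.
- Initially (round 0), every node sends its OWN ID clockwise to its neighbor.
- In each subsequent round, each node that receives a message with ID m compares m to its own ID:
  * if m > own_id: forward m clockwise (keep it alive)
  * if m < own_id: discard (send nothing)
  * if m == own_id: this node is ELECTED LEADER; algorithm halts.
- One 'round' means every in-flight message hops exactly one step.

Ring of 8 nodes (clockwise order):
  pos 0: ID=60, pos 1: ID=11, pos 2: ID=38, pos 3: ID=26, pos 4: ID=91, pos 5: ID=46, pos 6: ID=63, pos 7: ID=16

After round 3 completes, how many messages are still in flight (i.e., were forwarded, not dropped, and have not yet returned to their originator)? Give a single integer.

Round 1: pos1(id11) recv 60: fwd; pos2(id38) recv 11: drop; pos3(id26) recv 38: fwd; pos4(id91) recv 26: drop; pos5(id46) recv 91: fwd; pos6(id63) recv 46: drop; pos7(id16) recv 63: fwd; pos0(id60) recv 16: drop
Round 2: pos2(id38) recv 60: fwd; pos4(id91) recv 38: drop; pos6(id63) recv 91: fwd; pos0(id60) recv 63: fwd
Round 3: pos3(id26) recv 60: fwd; pos7(id16) recv 91: fwd; pos1(id11) recv 63: fwd
After round 3: 3 messages still in flight

Answer: 3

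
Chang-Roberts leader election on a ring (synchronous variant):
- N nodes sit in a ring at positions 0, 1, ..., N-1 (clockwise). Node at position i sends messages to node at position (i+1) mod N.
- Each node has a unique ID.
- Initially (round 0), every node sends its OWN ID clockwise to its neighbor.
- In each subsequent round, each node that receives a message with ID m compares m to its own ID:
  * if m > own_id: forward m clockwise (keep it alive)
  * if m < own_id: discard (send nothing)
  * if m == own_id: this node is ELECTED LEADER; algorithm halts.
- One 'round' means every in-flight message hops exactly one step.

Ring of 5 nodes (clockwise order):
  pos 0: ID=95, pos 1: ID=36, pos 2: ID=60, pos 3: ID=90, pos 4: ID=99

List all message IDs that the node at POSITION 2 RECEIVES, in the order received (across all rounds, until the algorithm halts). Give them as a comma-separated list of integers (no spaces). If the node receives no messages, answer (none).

Answer: 36,95,99

Derivation:
Round 1: pos1(id36) recv 95: fwd; pos2(id60) recv 36: drop; pos3(id90) recv 60: drop; pos4(id99) recv 90: drop; pos0(id95) recv 99: fwd
Round 2: pos2(id60) recv 95: fwd; pos1(id36) recv 99: fwd
Round 3: pos3(id90) recv 95: fwd; pos2(id60) recv 99: fwd
Round 4: pos4(id99) recv 95: drop; pos3(id90) recv 99: fwd
Round 5: pos4(id99) recv 99: ELECTED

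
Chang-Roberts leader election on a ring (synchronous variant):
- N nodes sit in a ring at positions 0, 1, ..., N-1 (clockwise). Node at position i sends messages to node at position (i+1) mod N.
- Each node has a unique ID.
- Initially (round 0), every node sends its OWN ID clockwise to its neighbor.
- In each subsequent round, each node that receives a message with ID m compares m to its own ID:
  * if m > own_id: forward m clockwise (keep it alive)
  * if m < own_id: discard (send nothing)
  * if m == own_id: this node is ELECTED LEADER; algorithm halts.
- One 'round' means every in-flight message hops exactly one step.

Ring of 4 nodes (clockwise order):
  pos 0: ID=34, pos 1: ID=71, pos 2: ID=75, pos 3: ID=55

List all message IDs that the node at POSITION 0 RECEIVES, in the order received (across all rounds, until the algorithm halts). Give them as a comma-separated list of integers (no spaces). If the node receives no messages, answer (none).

Answer: 55,75

Derivation:
Round 1: pos1(id71) recv 34: drop; pos2(id75) recv 71: drop; pos3(id55) recv 75: fwd; pos0(id34) recv 55: fwd
Round 2: pos0(id34) recv 75: fwd; pos1(id71) recv 55: drop
Round 3: pos1(id71) recv 75: fwd
Round 4: pos2(id75) recv 75: ELECTED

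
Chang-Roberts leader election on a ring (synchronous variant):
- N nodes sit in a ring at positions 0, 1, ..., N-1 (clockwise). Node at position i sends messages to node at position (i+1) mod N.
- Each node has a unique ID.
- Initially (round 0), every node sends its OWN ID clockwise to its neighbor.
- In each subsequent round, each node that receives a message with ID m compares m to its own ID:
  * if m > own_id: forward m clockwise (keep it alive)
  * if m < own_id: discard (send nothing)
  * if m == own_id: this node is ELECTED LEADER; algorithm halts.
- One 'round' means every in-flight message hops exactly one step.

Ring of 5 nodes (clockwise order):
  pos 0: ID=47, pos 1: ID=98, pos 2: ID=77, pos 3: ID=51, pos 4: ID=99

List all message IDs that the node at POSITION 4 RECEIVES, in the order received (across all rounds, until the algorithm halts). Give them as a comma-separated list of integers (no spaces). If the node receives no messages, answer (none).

Round 1: pos1(id98) recv 47: drop; pos2(id77) recv 98: fwd; pos3(id51) recv 77: fwd; pos4(id99) recv 51: drop; pos0(id47) recv 99: fwd
Round 2: pos3(id51) recv 98: fwd; pos4(id99) recv 77: drop; pos1(id98) recv 99: fwd
Round 3: pos4(id99) recv 98: drop; pos2(id77) recv 99: fwd
Round 4: pos3(id51) recv 99: fwd
Round 5: pos4(id99) recv 99: ELECTED

Answer: 51,77,98,99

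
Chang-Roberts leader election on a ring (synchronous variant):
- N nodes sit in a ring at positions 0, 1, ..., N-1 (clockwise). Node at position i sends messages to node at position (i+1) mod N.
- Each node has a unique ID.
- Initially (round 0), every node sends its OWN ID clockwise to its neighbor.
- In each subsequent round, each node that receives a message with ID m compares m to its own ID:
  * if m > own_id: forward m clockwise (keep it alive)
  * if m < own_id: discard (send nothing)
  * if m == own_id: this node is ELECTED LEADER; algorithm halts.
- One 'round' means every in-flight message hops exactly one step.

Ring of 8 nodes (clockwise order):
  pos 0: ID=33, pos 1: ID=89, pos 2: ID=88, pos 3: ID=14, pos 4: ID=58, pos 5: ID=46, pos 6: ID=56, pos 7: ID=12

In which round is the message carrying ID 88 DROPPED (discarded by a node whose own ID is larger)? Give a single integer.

Round 1: pos1(id89) recv 33: drop; pos2(id88) recv 89: fwd; pos3(id14) recv 88: fwd; pos4(id58) recv 14: drop; pos5(id46) recv 58: fwd; pos6(id56) recv 46: drop; pos7(id12) recv 56: fwd; pos0(id33) recv 12: drop
Round 2: pos3(id14) recv 89: fwd; pos4(id58) recv 88: fwd; pos6(id56) recv 58: fwd; pos0(id33) recv 56: fwd
Round 3: pos4(id58) recv 89: fwd; pos5(id46) recv 88: fwd; pos7(id12) recv 58: fwd; pos1(id89) recv 56: drop
Round 4: pos5(id46) recv 89: fwd; pos6(id56) recv 88: fwd; pos0(id33) recv 58: fwd
Round 5: pos6(id56) recv 89: fwd; pos7(id12) recv 88: fwd; pos1(id89) recv 58: drop
Round 6: pos7(id12) recv 89: fwd; pos0(id33) recv 88: fwd
Round 7: pos0(id33) recv 89: fwd; pos1(id89) recv 88: drop
Round 8: pos1(id89) recv 89: ELECTED
Message ID 88 originates at pos 2; dropped at pos 1 in round 7

Answer: 7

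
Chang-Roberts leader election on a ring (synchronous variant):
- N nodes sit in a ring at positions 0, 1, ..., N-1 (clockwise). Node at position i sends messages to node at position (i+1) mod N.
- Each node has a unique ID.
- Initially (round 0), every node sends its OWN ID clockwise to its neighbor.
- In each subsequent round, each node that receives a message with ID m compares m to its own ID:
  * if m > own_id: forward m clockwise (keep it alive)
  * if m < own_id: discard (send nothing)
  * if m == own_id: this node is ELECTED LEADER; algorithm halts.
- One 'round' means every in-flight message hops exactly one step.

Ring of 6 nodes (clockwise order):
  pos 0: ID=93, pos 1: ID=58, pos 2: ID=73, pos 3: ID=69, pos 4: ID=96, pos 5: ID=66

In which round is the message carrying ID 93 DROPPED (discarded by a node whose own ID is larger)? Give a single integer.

Answer: 4

Derivation:
Round 1: pos1(id58) recv 93: fwd; pos2(id73) recv 58: drop; pos3(id69) recv 73: fwd; pos4(id96) recv 69: drop; pos5(id66) recv 96: fwd; pos0(id93) recv 66: drop
Round 2: pos2(id73) recv 93: fwd; pos4(id96) recv 73: drop; pos0(id93) recv 96: fwd
Round 3: pos3(id69) recv 93: fwd; pos1(id58) recv 96: fwd
Round 4: pos4(id96) recv 93: drop; pos2(id73) recv 96: fwd
Round 5: pos3(id69) recv 96: fwd
Round 6: pos4(id96) recv 96: ELECTED
Message ID 93 originates at pos 0; dropped at pos 4 in round 4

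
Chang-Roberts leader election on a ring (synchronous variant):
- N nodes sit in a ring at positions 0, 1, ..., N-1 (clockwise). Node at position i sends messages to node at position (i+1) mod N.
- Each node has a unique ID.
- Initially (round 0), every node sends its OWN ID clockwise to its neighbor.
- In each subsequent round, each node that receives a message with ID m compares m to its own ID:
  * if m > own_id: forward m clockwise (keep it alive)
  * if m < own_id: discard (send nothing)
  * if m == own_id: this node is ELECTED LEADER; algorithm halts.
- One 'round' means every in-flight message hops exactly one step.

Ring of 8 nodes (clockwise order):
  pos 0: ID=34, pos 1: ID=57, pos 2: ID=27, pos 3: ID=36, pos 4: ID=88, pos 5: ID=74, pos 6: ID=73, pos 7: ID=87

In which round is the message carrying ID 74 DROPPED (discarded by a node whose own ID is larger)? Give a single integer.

Round 1: pos1(id57) recv 34: drop; pos2(id27) recv 57: fwd; pos3(id36) recv 27: drop; pos4(id88) recv 36: drop; pos5(id74) recv 88: fwd; pos6(id73) recv 74: fwd; pos7(id87) recv 73: drop; pos0(id34) recv 87: fwd
Round 2: pos3(id36) recv 57: fwd; pos6(id73) recv 88: fwd; pos7(id87) recv 74: drop; pos1(id57) recv 87: fwd
Round 3: pos4(id88) recv 57: drop; pos7(id87) recv 88: fwd; pos2(id27) recv 87: fwd
Round 4: pos0(id34) recv 88: fwd; pos3(id36) recv 87: fwd
Round 5: pos1(id57) recv 88: fwd; pos4(id88) recv 87: drop
Round 6: pos2(id27) recv 88: fwd
Round 7: pos3(id36) recv 88: fwd
Round 8: pos4(id88) recv 88: ELECTED
Message ID 74 originates at pos 5; dropped at pos 7 in round 2

Answer: 2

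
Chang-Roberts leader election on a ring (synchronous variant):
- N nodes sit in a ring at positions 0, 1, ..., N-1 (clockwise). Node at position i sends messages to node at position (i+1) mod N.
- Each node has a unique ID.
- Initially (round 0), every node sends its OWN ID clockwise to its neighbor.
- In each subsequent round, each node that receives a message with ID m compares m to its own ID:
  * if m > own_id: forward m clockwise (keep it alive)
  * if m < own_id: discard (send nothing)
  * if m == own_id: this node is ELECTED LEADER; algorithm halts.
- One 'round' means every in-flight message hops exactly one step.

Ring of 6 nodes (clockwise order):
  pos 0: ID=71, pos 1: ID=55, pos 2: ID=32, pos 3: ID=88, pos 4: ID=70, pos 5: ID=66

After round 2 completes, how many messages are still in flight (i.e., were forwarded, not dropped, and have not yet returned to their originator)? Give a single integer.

Answer: 2

Derivation:
Round 1: pos1(id55) recv 71: fwd; pos2(id32) recv 55: fwd; pos3(id88) recv 32: drop; pos4(id70) recv 88: fwd; pos5(id66) recv 70: fwd; pos0(id71) recv 66: drop
Round 2: pos2(id32) recv 71: fwd; pos3(id88) recv 55: drop; pos5(id66) recv 88: fwd; pos0(id71) recv 70: drop
After round 2: 2 messages still in flight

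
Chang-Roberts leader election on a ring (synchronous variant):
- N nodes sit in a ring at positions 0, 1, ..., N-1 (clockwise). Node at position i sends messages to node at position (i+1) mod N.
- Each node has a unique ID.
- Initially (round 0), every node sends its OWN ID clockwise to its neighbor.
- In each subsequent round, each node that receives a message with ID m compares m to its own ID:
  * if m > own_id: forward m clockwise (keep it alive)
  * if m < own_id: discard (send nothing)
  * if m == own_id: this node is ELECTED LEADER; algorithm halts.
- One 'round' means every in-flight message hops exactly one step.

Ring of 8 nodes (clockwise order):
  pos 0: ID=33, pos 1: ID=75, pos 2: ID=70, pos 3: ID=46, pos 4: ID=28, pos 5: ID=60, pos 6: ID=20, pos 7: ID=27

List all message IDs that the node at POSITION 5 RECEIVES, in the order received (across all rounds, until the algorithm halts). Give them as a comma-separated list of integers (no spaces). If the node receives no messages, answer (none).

Round 1: pos1(id75) recv 33: drop; pos2(id70) recv 75: fwd; pos3(id46) recv 70: fwd; pos4(id28) recv 46: fwd; pos5(id60) recv 28: drop; pos6(id20) recv 60: fwd; pos7(id27) recv 20: drop; pos0(id33) recv 27: drop
Round 2: pos3(id46) recv 75: fwd; pos4(id28) recv 70: fwd; pos5(id60) recv 46: drop; pos7(id27) recv 60: fwd
Round 3: pos4(id28) recv 75: fwd; pos5(id60) recv 70: fwd; pos0(id33) recv 60: fwd
Round 4: pos5(id60) recv 75: fwd; pos6(id20) recv 70: fwd; pos1(id75) recv 60: drop
Round 5: pos6(id20) recv 75: fwd; pos7(id27) recv 70: fwd
Round 6: pos7(id27) recv 75: fwd; pos0(id33) recv 70: fwd
Round 7: pos0(id33) recv 75: fwd; pos1(id75) recv 70: drop
Round 8: pos1(id75) recv 75: ELECTED

Answer: 28,46,70,75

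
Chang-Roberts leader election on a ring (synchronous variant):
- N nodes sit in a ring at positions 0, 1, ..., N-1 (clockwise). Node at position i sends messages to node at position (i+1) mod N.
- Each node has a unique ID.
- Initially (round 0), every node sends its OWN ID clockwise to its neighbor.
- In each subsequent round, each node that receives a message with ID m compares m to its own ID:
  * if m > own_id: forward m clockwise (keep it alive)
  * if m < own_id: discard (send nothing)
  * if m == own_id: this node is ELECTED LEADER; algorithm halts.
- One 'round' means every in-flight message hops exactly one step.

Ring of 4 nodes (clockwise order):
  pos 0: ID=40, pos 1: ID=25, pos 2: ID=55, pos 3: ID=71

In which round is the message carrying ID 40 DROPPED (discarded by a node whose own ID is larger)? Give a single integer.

Round 1: pos1(id25) recv 40: fwd; pos2(id55) recv 25: drop; pos3(id71) recv 55: drop; pos0(id40) recv 71: fwd
Round 2: pos2(id55) recv 40: drop; pos1(id25) recv 71: fwd
Round 3: pos2(id55) recv 71: fwd
Round 4: pos3(id71) recv 71: ELECTED
Message ID 40 originates at pos 0; dropped at pos 2 in round 2

Answer: 2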